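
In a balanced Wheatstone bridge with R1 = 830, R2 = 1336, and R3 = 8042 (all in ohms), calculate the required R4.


At balance: R1*R4 = R2*R3, so R4 = R2*R3/R1.
R4 = 1336 * 8042 / 830
R4 = 10744112 / 830
R4 = 12944.71 ohm

12944.71 ohm


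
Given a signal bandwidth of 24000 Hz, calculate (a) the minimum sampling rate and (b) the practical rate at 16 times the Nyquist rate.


By Nyquist theorem, fs_min = 2 * fmax.
fs_min = 2 * 24000 = 48000 Hz
Practical rate = 16 * fs_min = 16 * 48000 = 768000 Hz

fs_min = 48000 Hz, fs_practical = 768000 Hz


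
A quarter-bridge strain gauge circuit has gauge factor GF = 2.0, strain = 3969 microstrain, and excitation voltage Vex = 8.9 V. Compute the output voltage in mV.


Quarter bridge output: Vout = (GF * epsilon * Vex) / 4.
Vout = (2.0 * 3969e-6 * 8.9) / 4
Vout = 0.0706482 / 4 V
Vout = 0.01766205 V = 17.662 mV

17.662 mV


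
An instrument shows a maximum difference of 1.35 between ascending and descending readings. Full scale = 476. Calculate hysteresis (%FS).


Hysteresis = (max difference / full scale) * 100%.
H = (1.35 / 476) * 100
H = 0.284 %FS

0.284 %FS


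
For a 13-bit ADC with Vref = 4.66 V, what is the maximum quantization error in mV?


The maximum quantization error is +/- LSB/2.
LSB = Vref / 2^n = 4.66 / 8192 = 0.00056885 V
Max error = LSB / 2 = 0.00056885 / 2 = 0.00028442 V
Max error = 0.2844 mV

0.2844 mV


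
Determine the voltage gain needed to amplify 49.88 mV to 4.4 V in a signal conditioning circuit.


Gain = Vout / Vin (converting to same units).
G = 4.4 V / 49.88 mV
G = 4400.0 mV / 49.88 mV
G = 88.21

88.21


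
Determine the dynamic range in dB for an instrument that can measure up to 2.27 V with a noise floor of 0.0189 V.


Dynamic range = 20 * log10(Vmax / Vnoise).
DR = 20 * log10(2.27 / 0.0189)
DR = 20 * log10(120.11)
DR = 41.59 dB

41.59 dB


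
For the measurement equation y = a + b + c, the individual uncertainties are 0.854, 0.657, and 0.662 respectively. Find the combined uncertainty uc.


For a sum of independent quantities, uc = sqrt(u1^2 + u2^2 + u3^2).
uc = sqrt(0.854^2 + 0.657^2 + 0.662^2)
uc = sqrt(0.729316 + 0.431649 + 0.438244)
uc = 1.2646

1.2646


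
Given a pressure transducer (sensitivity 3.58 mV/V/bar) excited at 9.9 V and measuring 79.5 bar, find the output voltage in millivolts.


Output = sensitivity * Vex * P.
Vout = 3.58 * 9.9 * 79.5
Vout = 35.442 * 79.5
Vout = 2817.64 mV

2817.64 mV


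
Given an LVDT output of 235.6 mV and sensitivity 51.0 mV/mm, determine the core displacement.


Displacement = Vout / sensitivity.
d = 235.6 / 51.0
d = 4.62 mm

4.62 mm


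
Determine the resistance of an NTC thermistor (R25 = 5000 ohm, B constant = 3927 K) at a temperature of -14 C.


NTC thermistor equation: Rt = R25 * exp(B * (1/T - 1/T25)).
T in Kelvin: 259.15 K, T25 = 298.15 K
1/T - 1/T25 = 1/259.15 - 1/298.15 = 0.00050475
B * (1/T - 1/T25) = 3927 * 0.00050475 = 1.9822
Rt = 5000 * exp(1.9822) = 36292.1 ohm

36292.1 ohm


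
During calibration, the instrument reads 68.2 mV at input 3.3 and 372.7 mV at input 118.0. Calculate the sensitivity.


Sensitivity = (y2 - y1) / (x2 - x1).
S = (372.7 - 68.2) / (118.0 - 3.3)
S = 304.5 / 114.7
S = 2.6548 mV/unit

2.6548 mV/unit


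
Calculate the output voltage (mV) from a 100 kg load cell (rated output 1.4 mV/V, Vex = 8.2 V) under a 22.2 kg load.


Vout = rated_output * Vex * (load / capacity).
Vout = 1.4 * 8.2 * (22.2 / 100)
Vout = 1.4 * 8.2 * 0.222
Vout = 2.549 mV

2.549 mV


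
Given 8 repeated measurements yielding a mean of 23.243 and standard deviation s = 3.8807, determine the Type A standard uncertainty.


The standard uncertainty for Type A evaluation is u = s / sqrt(n).
u = 3.8807 / sqrt(8)
u = 3.8807 / 2.8284
u = 1.372

1.372


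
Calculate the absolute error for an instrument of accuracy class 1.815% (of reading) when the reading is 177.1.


Absolute error = (accuracy% / 100) * reading.
Error = (1.815 / 100) * 177.1
Error = 0.01815 * 177.1
Error = 3.2144

3.2144


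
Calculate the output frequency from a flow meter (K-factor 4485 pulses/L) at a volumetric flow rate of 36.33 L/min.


Frequency = K * Q / 60 (converting L/min to L/s).
f = 4485 * 36.33 / 60
f = 162940.05 / 60
f = 2715.67 Hz

2715.67 Hz


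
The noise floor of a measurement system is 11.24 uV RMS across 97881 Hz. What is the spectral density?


Noise spectral density = Vrms / sqrt(BW).
NSD = 11.24 / sqrt(97881)
NSD = 11.24 / 312.8594
NSD = 0.0359 uV/sqrt(Hz)

0.0359 uV/sqrt(Hz)


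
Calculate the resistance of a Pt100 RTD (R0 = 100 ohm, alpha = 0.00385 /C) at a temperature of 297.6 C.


The RTD equation: Rt = R0 * (1 + alpha * T).
Rt = 100 * (1 + 0.00385 * 297.6)
Rt = 100 * (1 + 1.14576)
Rt = 100 * 2.14576
Rt = 214.576 ohm

214.576 ohm


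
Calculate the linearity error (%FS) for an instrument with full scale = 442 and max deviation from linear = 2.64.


Linearity error = (max deviation / full scale) * 100%.
Linearity = (2.64 / 442) * 100
Linearity = 0.597 %FS

0.597 %FS


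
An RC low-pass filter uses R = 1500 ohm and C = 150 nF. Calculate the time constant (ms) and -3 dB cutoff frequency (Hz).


Time constant: tau = R * C.
tau = 1500 * 1.50e-07 = 0.000225 s
tau = 0.225 ms
Cutoff frequency: fc = 1 / (2*pi*R*C).
fc = 1 / (2*pi*0.000225) = 707.36 Hz

tau = 0.225 ms, fc = 707.36 Hz


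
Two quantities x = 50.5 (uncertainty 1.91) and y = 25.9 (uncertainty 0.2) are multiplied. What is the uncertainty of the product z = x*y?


For a product z = x*y, the relative uncertainty is:
uz/z = sqrt((ux/x)^2 + (uy/y)^2)
Relative uncertainties: ux/x = 1.91/50.5 = 0.037822
uy/y = 0.2/25.9 = 0.007722
z = 50.5 * 25.9 = 1307.9
uz = 1307.9 * sqrt(0.037822^2 + 0.007722^2) = 50.49

50.49


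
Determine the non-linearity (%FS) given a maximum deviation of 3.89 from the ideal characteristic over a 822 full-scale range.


Linearity error = (max deviation / full scale) * 100%.
Linearity = (3.89 / 822) * 100
Linearity = 0.473 %FS

0.473 %FS


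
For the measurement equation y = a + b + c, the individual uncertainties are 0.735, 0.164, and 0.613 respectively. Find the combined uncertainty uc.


For a sum of independent quantities, uc = sqrt(u1^2 + u2^2 + u3^2).
uc = sqrt(0.735^2 + 0.164^2 + 0.613^2)
uc = sqrt(0.540225 + 0.026896 + 0.375769)
uc = 0.971

0.971


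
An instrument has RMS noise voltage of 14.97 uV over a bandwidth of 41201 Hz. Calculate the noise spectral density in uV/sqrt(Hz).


Noise spectral density = Vrms / sqrt(BW).
NSD = 14.97 / sqrt(41201)
NSD = 14.97 / 202.9803
NSD = 0.0738 uV/sqrt(Hz)

0.0738 uV/sqrt(Hz)


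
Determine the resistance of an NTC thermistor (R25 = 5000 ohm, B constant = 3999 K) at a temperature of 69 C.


NTC thermistor equation: Rt = R25 * exp(B * (1/T - 1/T25)).
T in Kelvin: 342.15 K, T25 = 298.15 K
1/T - 1/T25 = 1/342.15 - 1/298.15 = -0.00043132
B * (1/T - 1/T25) = 3999 * -0.00043132 = -1.7249
Rt = 5000 * exp(-1.7249) = 891.0 ohm

891.0 ohm


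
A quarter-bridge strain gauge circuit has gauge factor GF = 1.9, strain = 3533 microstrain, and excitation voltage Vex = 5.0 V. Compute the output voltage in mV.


Quarter bridge output: Vout = (GF * epsilon * Vex) / 4.
Vout = (1.9 * 3533e-6 * 5.0) / 4
Vout = 0.0335635 / 4 V
Vout = 0.00839087 V = 8.3909 mV

8.3909 mV


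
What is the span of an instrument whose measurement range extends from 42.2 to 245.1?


Span = upper range - lower range.
Span = 245.1 - (42.2)
Span = 202.9

202.9


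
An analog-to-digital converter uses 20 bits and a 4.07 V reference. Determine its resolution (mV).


The resolution (LSB) of an ADC is Vref / 2^n.
LSB = 4.07 / 2^20
LSB = 4.07 / 1048576
LSB = 3.88e-06 V = 0.00388145 mV

0.00388145 mV


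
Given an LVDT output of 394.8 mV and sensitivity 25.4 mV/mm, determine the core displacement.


Displacement = Vout / sensitivity.
d = 394.8 / 25.4
d = 15.543 mm

15.543 mm


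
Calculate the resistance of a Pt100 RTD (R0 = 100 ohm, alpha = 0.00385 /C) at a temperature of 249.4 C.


The RTD equation: Rt = R0 * (1 + alpha * T).
Rt = 100 * (1 + 0.00385 * 249.4)
Rt = 100 * (1 + 0.96019)
Rt = 100 * 1.96019
Rt = 196.019 ohm

196.019 ohm


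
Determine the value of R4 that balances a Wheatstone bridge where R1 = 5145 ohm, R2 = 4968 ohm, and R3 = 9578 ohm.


At balance: R1*R4 = R2*R3, so R4 = R2*R3/R1.
R4 = 4968 * 9578 / 5145
R4 = 47583504 / 5145
R4 = 9248.49 ohm

9248.49 ohm


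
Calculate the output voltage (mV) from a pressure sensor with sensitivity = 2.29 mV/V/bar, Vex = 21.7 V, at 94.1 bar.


Output = sensitivity * Vex * P.
Vout = 2.29 * 21.7 * 94.1
Vout = 49.693 * 94.1
Vout = 4676.11 mV

4676.11 mV


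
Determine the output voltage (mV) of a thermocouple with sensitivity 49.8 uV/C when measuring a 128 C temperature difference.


The thermocouple output V = sensitivity * dT.
V = 49.8 uV/C * 128 C
V = 6374.4 uV
V = 6.374 mV

6.374 mV


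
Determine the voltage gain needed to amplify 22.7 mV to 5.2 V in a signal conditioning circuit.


Gain = Vout / Vin (converting to same units).
G = 5.2 V / 22.7 mV
G = 5200.0 mV / 22.7 mV
G = 229.07

229.07


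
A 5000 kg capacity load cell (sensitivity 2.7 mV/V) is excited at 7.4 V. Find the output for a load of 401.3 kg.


Vout = rated_output * Vex * (load / capacity).
Vout = 2.7 * 7.4 * (401.3 / 5000)
Vout = 2.7 * 7.4 * 0.08026
Vout = 1.604 mV

1.604 mV


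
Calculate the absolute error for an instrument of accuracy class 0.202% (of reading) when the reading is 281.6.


Absolute error = (accuracy% / 100) * reading.
Error = (0.202 / 100) * 281.6
Error = 0.00202 * 281.6
Error = 0.5688

0.5688


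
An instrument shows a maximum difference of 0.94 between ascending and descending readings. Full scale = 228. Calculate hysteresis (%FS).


Hysteresis = (max difference / full scale) * 100%.
H = (0.94 / 228) * 100
H = 0.412 %FS

0.412 %FS


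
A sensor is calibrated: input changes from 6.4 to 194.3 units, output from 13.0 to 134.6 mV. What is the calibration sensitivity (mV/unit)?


Sensitivity = (y2 - y1) / (x2 - x1).
S = (134.6 - 13.0) / (194.3 - 6.4)
S = 121.6 / 187.9
S = 0.6472 mV/unit

0.6472 mV/unit


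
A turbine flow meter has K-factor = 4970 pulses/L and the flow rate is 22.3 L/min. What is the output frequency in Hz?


Frequency = K * Q / 60 (converting L/min to L/s).
f = 4970 * 22.3 / 60
f = 110831.0 / 60
f = 1847.18 Hz

1847.18 Hz


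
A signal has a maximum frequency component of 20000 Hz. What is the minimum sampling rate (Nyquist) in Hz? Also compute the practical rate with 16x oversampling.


By Nyquist theorem, fs_min = 2 * fmax.
fs_min = 2 * 20000 = 40000 Hz
Practical rate = 16 * fs_min = 16 * 40000 = 640000 Hz

fs_min = 40000 Hz, fs_practical = 640000 Hz


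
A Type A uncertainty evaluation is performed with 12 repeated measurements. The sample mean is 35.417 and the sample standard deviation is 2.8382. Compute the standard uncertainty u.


The standard uncertainty for Type A evaluation is u = s / sqrt(n).
u = 2.8382 / sqrt(12)
u = 2.8382 / 3.4641
u = 0.8193

0.8193


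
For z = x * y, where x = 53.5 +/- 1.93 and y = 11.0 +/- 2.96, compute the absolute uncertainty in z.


For a product z = x*y, the relative uncertainty is:
uz/z = sqrt((ux/x)^2 + (uy/y)^2)
Relative uncertainties: ux/x = 1.93/53.5 = 0.036075
uy/y = 2.96/11.0 = 0.269091
z = 53.5 * 11.0 = 588.5
uz = 588.5 * sqrt(0.036075^2 + 0.269091^2) = 159.777

159.777


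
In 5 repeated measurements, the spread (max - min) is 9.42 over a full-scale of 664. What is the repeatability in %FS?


Repeatability = (spread / full scale) * 100%.
R = (9.42 / 664) * 100
R = 1.419 %FS

1.419 %FS


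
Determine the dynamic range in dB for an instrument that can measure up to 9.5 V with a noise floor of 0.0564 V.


Dynamic range = 20 * log10(Vmax / Vnoise).
DR = 20 * log10(9.5 / 0.0564)
DR = 20 * log10(168.44)
DR = 44.53 dB

44.53 dB


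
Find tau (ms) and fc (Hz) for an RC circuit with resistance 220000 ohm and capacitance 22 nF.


Time constant: tau = R * C.
tau = 220000 * 2.20e-08 = 0.00484 s
tau = 4.84 ms
Cutoff frequency: fc = 1 / (2*pi*R*C).
fc = 1 / (2*pi*0.00484) = 32.88 Hz

tau = 4.84 ms, fc = 32.88 Hz


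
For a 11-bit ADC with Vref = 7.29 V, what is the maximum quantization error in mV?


The maximum quantization error is +/- LSB/2.
LSB = Vref / 2^n = 7.29 / 2048 = 0.00355957 V
Max error = LSB / 2 = 0.00355957 / 2 = 0.00177979 V
Max error = 1.7798 mV

1.7798 mV


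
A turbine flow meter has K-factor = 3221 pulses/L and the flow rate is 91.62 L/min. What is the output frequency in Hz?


Frequency = K * Q / 60 (converting L/min to L/s).
f = 3221 * 91.62 / 60
f = 295108.02 / 60
f = 4918.47 Hz

4918.47 Hz


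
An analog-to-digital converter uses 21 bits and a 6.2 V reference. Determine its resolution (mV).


The resolution (LSB) of an ADC is Vref / 2^n.
LSB = 6.2 / 2^21
LSB = 6.2 / 2097152
LSB = 2.96e-06 V = 0.00295639 mV

0.00295639 mV


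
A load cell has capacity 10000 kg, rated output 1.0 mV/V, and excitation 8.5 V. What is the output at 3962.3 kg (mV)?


Vout = rated_output * Vex * (load / capacity).
Vout = 1.0 * 8.5 * (3962.3 / 10000)
Vout = 1.0 * 8.5 * 0.39623
Vout = 3.368 mV

3.368 mV


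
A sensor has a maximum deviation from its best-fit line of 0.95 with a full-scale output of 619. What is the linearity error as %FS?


Linearity error = (max deviation / full scale) * 100%.
Linearity = (0.95 / 619) * 100
Linearity = 0.153 %FS

0.153 %FS


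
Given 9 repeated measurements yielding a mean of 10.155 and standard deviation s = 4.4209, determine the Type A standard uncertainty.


The standard uncertainty for Type A evaluation is u = s / sqrt(n).
u = 4.4209 / sqrt(9)
u = 4.4209 / 3.0
u = 1.4736

1.4736


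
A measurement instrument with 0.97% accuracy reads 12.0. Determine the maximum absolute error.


Absolute error = (accuracy% / 100) * reading.
Error = (0.97 / 100) * 12.0
Error = 0.0097 * 12.0
Error = 0.1164

0.1164


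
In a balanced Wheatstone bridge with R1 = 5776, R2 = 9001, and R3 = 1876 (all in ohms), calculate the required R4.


At balance: R1*R4 = R2*R3, so R4 = R2*R3/R1.
R4 = 9001 * 1876 / 5776
R4 = 16885876 / 5776
R4 = 2923.45 ohm

2923.45 ohm


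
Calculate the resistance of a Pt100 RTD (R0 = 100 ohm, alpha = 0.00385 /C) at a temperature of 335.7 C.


The RTD equation: Rt = R0 * (1 + alpha * T).
Rt = 100 * (1 + 0.00385 * 335.7)
Rt = 100 * (1 + 1.292445)
Rt = 100 * 2.292445
Rt = 229.244 ohm

229.244 ohm


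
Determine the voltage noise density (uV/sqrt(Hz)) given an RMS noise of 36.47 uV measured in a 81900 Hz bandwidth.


Noise spectral density = Vrms / sqrt(BW).
NSD = 36.47 / sqrt(81900)
NSD = 36.47 / 286.1818
NSD = 0.1274 uV/sqrt(Hz)

0.1274 uV/sqrt(Hz)


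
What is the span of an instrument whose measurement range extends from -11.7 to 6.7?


Span = upper range - lower range.
Span = 6.7 - (-11.7)
Span = 18.4

18.4


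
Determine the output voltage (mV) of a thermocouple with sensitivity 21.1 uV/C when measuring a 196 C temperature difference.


The thermocouple output V = sensitivity * dT.
V = 21.1 uV/C * 196 C
V = 4135.6 uV
V = 4.136 mV

4.136 mV


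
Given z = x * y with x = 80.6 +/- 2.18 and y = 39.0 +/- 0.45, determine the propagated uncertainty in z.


For a product z = x*y, the relative uncertainty is:
uz/z = sqrt((ux/x)^2 + (uy/y)^2)
Relative uncertainties: ux/x = 2.18/80.6 = 0.027047
uy/y = 0.45/39.0 = 0.011538
z = 80.6 * 39.0 = 3143.4
uz = 3143.4 * sqrt(0.027047^2 + 0.011538^2) = 92.433

92.433


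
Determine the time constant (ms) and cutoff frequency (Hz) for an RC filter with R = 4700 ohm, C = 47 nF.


Time constant: tau = R * C.
tau = 4700 * 4.70e-08 = 0.0002209 s
tau = 0.2209 ms
Cutoff frequency: fc = 1 / (2*pi*R*C).
fc = 1 / (2*pi*0.0002209) = 720.48 Hz

tau = 0.2209 ms, fc = 720.48 Hz


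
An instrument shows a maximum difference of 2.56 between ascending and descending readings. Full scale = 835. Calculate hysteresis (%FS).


Hysteresis = (max difference / full scale) * 100%.
H = (2.56 / 835) * 100
H = 0.307 %FS

0.307 %FS


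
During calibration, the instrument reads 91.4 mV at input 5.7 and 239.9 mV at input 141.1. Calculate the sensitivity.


Sensitivity = (y2 - y1) / (x2 - x1).
S = (239.9 - 91.4) / (141.1 - 5.7)
S = 148.5 / 135.4
S = 1.0968 mV/unit

1.0968 mV/unit


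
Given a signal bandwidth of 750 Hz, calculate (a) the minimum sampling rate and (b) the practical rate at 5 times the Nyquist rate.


By Nyquist theorem, fs_min = 2 * fmax.
fs_min = 2 * 750 = 1500 Hz
Practical rate = 5 * fs_min = 5 * 1500 = 7500 Hz

fs_min = 1500 Hz, fs_practical = 7500 Hz


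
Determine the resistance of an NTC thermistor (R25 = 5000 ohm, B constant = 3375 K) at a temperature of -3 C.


NTC thermistor equation: Rt = R25 * exp(B * (1/T - 1/T25)).
T in Kelvin: 270.15 K, T25 = 298.15 K
1/T - 1/T25 = 1/270.15 - 1/298.15 = 0.00034763
B * (1/T - 1/T25) = 3375 * 0.00034763 = 1.1733
Rt = 5000 * exp(1.1733) = 16162.5 ohm

16162.5 ohm


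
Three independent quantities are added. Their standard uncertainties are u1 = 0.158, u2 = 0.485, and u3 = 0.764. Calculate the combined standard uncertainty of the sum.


For a sum of independent quantities, uc = sqrt(u1^2 + u2^2 + u3^2).
uc = sqrt(0.158^2 + 0.485^2 + 0.764^2)
uc = sqrt(0.024964 + 0.235225 + 0.583696)
uc = 0.9186

0.9186


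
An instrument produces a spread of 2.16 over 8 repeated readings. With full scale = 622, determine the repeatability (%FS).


Repeatability = (spread / full scale) * 100%.
R = (2.16 / 622) * 100
R = 0.347 %FS

0.347 %FS


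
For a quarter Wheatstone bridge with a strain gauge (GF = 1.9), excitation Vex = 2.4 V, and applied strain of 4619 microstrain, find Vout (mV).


Quarter bridge output: Vout = (GF * epsilon * Vex) / 4.
Vout = (1.9 * 4619e-6 * 2.4) / 4
Vout = 0.02106264 / 4 V
Vout = 0.00526566 V = 5.2657 mV

5.2657 mV


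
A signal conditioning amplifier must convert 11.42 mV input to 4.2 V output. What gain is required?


Gain = Vout / Vin (converting to same units).
G = 4.2 V / 11.42 mV
G = 4200.0 mV / 11.42 mV
G = 367.78

367.78


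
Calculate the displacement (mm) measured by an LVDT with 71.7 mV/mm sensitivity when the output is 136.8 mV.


Displacement = Vout / sensitivity.
d = 136.8 / 71.7
d = 1.908 mm

1.908 mm


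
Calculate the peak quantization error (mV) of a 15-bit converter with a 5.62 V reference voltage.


The maximum quantization error is +/- LSB/2.
LSB = Vref / 2^n = 5.62 / 32768 = 0.00017151 V
Max error = LSB / 2 = 0.00017151 / 2 = 8.575e-05 V
Max error = 0.0858 mV

0.0858 mV


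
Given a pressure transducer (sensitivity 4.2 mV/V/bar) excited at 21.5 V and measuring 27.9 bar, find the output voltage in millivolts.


Output = sensitivity * Vex * P.
Vout = 4.2 * 21.5 * 27.9
Vout = 90.3 * 27.9
Vout = 2519.37 mV

2519.37 mV


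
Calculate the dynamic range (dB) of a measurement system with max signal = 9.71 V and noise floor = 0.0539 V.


Dynamic range = 20 * log10(Vmax / Vnoise).
DR = 20 * log10(9.71 / 0.0539)
DR = 20 * log10(180.15)
DR = 45.11 dB

45.11 dB


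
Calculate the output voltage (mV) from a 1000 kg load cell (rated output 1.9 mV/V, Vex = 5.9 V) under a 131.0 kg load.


Vout = rated_output * Vex * (load / capacity).
Vout = 1.9 * 5.9 * (131.0 / 1000)
Vout = 1.9 * 5.9 * 0.131
Vout = 1.469 mV

1.469 mV


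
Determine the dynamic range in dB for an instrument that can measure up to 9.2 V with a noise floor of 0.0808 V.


Dynamic range = 20 * log10(Vmax / Vnoise).
DR = 20 * log10(9.2 / 0.0808)
DR = 20 * log10(113.86)
DR = 41.13 dB

41.13 dB


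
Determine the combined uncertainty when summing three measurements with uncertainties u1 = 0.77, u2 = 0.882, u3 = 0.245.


For a sum of independent quantities, uc = sqrt(u1^2 + u2^2 + u3^2).
uc = sqrt(0.77^2 + 0.882^2 + 0.245^2)
uc = sqrt(0.5929 + 0.777924 + 0.060025)
uc = 1.1962

1.1962


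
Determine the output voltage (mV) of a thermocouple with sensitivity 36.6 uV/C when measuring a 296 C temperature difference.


The thermocouple output V = sensitivity * dT.
V = 36.6 uV/C * 296 C
V = 10833.6 uV
V = 10.834 mV

10.834 mV


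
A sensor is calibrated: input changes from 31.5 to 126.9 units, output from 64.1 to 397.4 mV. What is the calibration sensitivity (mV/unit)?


Sensitivity = (y2 - y1) / (x2 - x1).
S = (397.4 - 64.1) / (126.9 - 31.5)
S = 333.3 / 95.4
S = 3.4937 mV/unit

3.4937 mV/unit


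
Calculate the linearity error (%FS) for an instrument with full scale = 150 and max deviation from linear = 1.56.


Linearity error = (max deviation / full scale) * 100%.
Linearity = (1.56 / 150) * 100
Linearity = 1.04 %FS

1.04 %FS


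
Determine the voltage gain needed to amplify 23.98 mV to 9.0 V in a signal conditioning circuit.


Gain = Vout / Vin (converting to same units).
G = 9.0 V / 23.98 mV
G = 9000.0 mV / 23.98 mV
G = 375.31

375.31


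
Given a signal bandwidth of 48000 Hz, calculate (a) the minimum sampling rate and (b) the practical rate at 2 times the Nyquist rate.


By Nyquist theorem, fs_min = 2 * fmax.
fs_min = 2 * 48000 = 96000 Hz
Practical rate = 2 * fs_min = 2 * 96000 = 192000 Hz

fs_min = 96000 Hz, fs_practical = 192000 Hz


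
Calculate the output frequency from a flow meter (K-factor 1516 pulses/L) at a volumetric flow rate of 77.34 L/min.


Frequency = K * Q / 60 (converting L/min to L/s).
f = 1516 * 77.34 / 60
f = 117247.44 / 60
f = 1954.12 Hz

1954.12 Hz


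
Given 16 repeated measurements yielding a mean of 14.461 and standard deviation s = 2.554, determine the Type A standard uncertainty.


The standard uncertainty for Type A evaluation is u = s / sqrt(n).
u = 2.554 / sqrt(16)
u = 2.554 / 4.0
u = 0.6385

0.6385


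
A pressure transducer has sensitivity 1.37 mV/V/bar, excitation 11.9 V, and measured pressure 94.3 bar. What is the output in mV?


Output = sensitivity * Vex * P.
Vout = 1.37 * 11.9 * 94.3
Vout = 16.303 * 94.3
Vout = 1537.37 mV

1537.37 mV


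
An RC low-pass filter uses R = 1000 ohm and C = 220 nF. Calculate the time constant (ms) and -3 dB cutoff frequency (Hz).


Time constant: tau = R * C.
tau = 1000 * 2.20e-07 = 0.00022 s
tau = 0.22 ms
Cutoff frequency: fc = 1 / (2*pi*R*C).
fc = 1 / (2*pi*0.00022) = 723.43 Hz

tau = 0.22 ms, fc = 723.43 Hz


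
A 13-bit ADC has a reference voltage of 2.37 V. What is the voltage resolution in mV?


The resolution (LSB) of an ADC is Vref / 2^n.
LSB = 2.37 / 2^13
LSB = 2.37 / 8192
LSB = 0.00028931 V = 0.28930664 mV

0.28930664 mV


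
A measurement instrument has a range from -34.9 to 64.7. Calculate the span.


Span = upper range - lower range.
Span = 64.7 - (-34.9)
Span = 99.6

99.6


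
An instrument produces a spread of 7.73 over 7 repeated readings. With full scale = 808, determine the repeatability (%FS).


Repeatability = (spread / full scale) * 100%.
R = (7.73 / 808) * 100
R = 0.957 %FS

0.957 %FS


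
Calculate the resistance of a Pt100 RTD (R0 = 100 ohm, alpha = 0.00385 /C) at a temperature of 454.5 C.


The RTD equation: Rt = R0 * (1 + alpha * T).
Rt = 100 * (1 + 0.00385 * 454.5)
Rt = 100 * (1 + 1.749825)
Rt = 100 * 2.749825
Rt = 274.983 ohm

274.983 ohm


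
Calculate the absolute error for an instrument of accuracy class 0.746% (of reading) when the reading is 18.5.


Absolute error = (accuracy% / 100) * reading.
Error = (0.746 / 100) * 18.5
Error = 0.00746 * 18.5
Error = 0.138

0.138


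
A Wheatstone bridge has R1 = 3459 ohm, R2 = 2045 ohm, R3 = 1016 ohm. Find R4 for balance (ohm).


At balance: R1*R4 = R2*R3, so R4 = R2*R3/R1.
R4 = 2045 * 1016 / 3459
R4 = 2077720 / 3459
R4 = 600.67 ohm

600.67 ohm


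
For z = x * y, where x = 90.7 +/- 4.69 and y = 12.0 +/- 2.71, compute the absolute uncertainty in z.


For a product z = x*y, the relative uncertainty is:
uz/z = sqrt((ux/x)^2 + (uy/y)^2)
Relative uncertainties: ux/x = 4.69/90.7 = 0.051709
uy/y = 2.71/12.0 = 0.225833
z = 90.7 * 12.0 = 1088.4
uz = 1088.4 * sqrt(0.051709^2 + 0.225833^2) = 252.158

252.158


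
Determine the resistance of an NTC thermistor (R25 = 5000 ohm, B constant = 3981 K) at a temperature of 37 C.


NTC thermistor equation: Rt = R25 * exp(B * (1/T - 1/T25)).
T in Kelvin: 310.15 K, T25 = 298.15 K
1/T - 1/T25 = 1/310.15 - 1/298.15 = -0.00012977
B * (1/T - 1/T25) = 3981 * -0.00012977 = -0.5166
Rt = 5000 * exp(-0.5166) = 2982.7 ohm

2982.7 ohm


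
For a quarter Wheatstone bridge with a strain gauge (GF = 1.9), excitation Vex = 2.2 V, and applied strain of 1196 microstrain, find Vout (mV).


Quarter bridge output: Vout = (GF * epsilon * Vex) / 4.
Vout = (1.9 * 1196e-6 * 2.2) / 4
Vout = 0.00499928 / 4 V
Vout = 0.00124982 V = 1.2498 mV

1.2498 mV


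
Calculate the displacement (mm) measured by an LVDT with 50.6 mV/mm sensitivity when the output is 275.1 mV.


Displacement = Vout / sensitivity.
d = 275.1 / 50.6
d = 5.437 mm

5.437 mm


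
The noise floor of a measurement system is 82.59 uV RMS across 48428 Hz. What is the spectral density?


Noise spectral density = Vrms / sqrt(BW).
NSD = 82.59 / sqrt(48428)
NSD = 82.59 / 220.0636
NSD = 0.3753 uV/sqrt(Hz)

0.3753 uV/sqrt(Hz)


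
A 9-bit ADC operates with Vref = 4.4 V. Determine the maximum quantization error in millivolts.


The maximum quantization error is +/- LSB/2.
LSB = Vref / 2^n = 4.4 / 512 = 0.00859375 V
Max error = LSB / 2 = 0.00859375 / 2 = 0.00429688 V
Max error = 4.2969 mV

4.2969 mV


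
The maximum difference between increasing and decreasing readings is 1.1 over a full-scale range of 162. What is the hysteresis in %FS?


Hysteresis = (max difference / full scale) * 100%.
H = (1.1 / 162) * 100
H = 0.679 %FS

0.679 %FS


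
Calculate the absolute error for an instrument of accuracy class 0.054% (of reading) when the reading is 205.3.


Absolute error = (accuracy% / 100) * reading.
Error = (0.054 / 100) * 205.3
Error = 0.00054 * 205.3
Error = 0.1109

0.1109


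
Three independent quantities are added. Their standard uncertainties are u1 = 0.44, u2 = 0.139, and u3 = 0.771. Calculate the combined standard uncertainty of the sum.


For a sum of independent quantities, uc = sqrt(u1^2 + u2^2 + u3^2).
uc = sqrt(0.44^2 + 0.139^2 + 0.771^2)
uc = sqrt(0.1936 + 0.019321 + 0.594441)
uc = 0.8985

0.8985


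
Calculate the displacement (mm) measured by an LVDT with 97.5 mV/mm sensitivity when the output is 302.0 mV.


Displacement = Vout / sensitivity.
d = 302.0 / 97.5
d = 3.097 mm

3.097 mm


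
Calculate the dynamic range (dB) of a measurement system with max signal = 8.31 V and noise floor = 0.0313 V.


Dynamic range = 20 * log10(Vmax / Vnoise).
DR = 20 * log10(8.31 / 0.0313)
DR = 20 * log10(265.5)
DR = 48.48 dB

48.48 dB


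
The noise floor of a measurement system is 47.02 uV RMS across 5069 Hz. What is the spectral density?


Noise spectral density = Vrms / sqrt(BW).
NSD = 47.02 / sqrt(5069)
NSD = 47.02 / 71.1969
NSD = 0.6604 uV/sqrt(Hz)

0.6604 uV/sqrt(Hz)


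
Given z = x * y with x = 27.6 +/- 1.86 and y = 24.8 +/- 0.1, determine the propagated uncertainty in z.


For a product z = x*y, the relative uncertainty is:
uz/z = sqrt((ux/x)^2 + (uy/y)^2)
Relative uncertainties: ux/x = 1.86/27.6 = 0.067391
uy/y = 0.1/24.8 = 0.004032
z = 27.6 * 24.8 = 684.5
uz = 684.5 * sqrt(0.067391^2 + 0.004032^2) = 46.21

46.21


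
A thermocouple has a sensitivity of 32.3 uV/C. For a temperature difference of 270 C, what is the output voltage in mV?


The thermocouple output V = sensitivity * dT.
V = 32.3 uV/C * 270 C
V = 8721.0 uV
V = 8.721 mV

8.721 mV


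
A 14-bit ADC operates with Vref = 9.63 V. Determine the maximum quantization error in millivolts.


The maximum quantization error is +/- LSB/2.
LSB = Vref / 2^n = 9.63 / 16384 = 0.00058777 V
Max error = LSB / 2 = 0.00058777 / 2 = 0.00029388 V
Max error = 0.2939 mV

0.2939 mV


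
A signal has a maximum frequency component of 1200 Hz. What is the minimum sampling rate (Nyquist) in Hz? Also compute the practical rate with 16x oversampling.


By Nyquist theorem, fs_min = 2 * fmax.
fs_min = 2 * 1200 = 2400 Hz
Practical rate = 16 * fs_min = 16 * 2400 = 38400 Hz

fs_min = 2400 Hz, fs_practical = 38400 Hz


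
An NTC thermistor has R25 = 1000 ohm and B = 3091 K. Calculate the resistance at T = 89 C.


NTC thermistor equation: Rt = R25 * exp(B * (1/T - 1/T25)).
T in Kelvin: 362.15 K, T25 = 298.15 K
1/T - 1/T25 = 1/362.15 - 1/298.15 = -0.00059273
B * (1/T - 1/T25) = 3091 * -0.00059273 = -1.8321
Rt = 1000 * exp(-1.8321) = 160.1 ohm

160.1 ohm


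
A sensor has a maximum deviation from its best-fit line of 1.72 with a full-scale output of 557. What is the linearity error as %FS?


Linearity error = (max deviation / full scale) * 100%.
Linearity = (1.72 / 557) * 100
Linearity = 0.309 %FS

0.309 %FS


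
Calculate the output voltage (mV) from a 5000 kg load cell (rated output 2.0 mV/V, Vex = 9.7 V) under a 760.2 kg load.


Vout = rated_output * Vex * (load / capacity).
Vout = 2.0 * 9.7 * (760.2 / 5000)
Vout = 2.0 * 9.7 * 0.15204
Vout = 2.95 mV

2.95 mV


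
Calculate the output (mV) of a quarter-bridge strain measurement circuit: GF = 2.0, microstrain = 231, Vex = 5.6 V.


Quarter bridge output: Vout = (GF * epsilon * Vex) / 4.
Vout = (2.0 * 231e-6 * 5.6) / 4
Vout = 0.0025872 / 4 V
Vout = 0.0006468 V = 0.6468 mV

0.6468 mV


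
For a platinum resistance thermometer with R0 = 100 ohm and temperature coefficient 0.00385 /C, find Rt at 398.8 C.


The RTD equation: Rt = R0 * (1 + alpha * T).
Rt = 100 * (1 + 0.00385 * 398.8)
Rt = 100 * (1 + 1.53538)
Rt = 100 * 2.53538
Rt = 253.538 ohm

253.538 ohm


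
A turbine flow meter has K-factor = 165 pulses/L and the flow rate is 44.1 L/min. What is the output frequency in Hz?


Frequency = K * Q / 60 (converting L/min to L/s).
f = 165 * 44.1 / 60
f = 7276.5 / 60
f = 121.28 Hz

121.28 Hz


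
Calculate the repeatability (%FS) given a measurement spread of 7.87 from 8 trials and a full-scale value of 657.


Repeatability = (spread / full scale) * 100%.
R = (7.87 / 657) * 100
R = 1.198 %FS

1.198 %FS


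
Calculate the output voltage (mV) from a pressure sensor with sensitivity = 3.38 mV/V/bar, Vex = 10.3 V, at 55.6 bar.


Output = sensitivity * Vex * P.
Vout = 3.38 * 10.3 * 55.6
Vout = 34.814 * 55.6
Vout = 1935.66 mV

1935.66 mV


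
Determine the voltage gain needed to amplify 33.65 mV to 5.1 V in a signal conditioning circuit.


Gain = Vout / Vin (converting to same units).
G = 5.1 V / 33.65 mV
G = 5100.0 mV / 33.65 mV
G = 151.56

151.56


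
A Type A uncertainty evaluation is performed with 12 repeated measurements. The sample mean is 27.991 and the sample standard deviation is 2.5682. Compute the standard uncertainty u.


The standard uncertainty for Type A evaluation is u = s / sqrt(n).
u = 2.5682 / sqrt(12)
u = 2.5682 / 3.4641
u = 0.7414

0.7414


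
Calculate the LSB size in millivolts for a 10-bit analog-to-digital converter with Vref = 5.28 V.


The resolution (LSB) of an ADC is Vref / 2^n.
LSB = 5.28 / 2^10
LSB = 5.28 / 1024
LSB = 0.00515625 V = 5.15625 mV

5.15625 mV


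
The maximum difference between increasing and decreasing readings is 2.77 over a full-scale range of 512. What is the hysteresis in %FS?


Hysteresis = (max difference / full scale) * 100%.
H = (2.77 / 512) * 100
H = 0.541 %FS

0.541 %FS


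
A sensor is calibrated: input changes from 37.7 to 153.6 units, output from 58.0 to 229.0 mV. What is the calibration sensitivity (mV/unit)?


Sensitivity = (y2 - y1) / (x2 - x1).
S = (229.0 - 58.0) / (153.6 - 37.7)
S = 171.0 / 115.9
S = 1.4754 mV/unit

1.4754 mV/unit


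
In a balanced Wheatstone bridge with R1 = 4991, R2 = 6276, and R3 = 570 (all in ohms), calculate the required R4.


At balance: R1*R4 = R2*R3, so R4 = R2*R3/R1.
R4 = 6276 * 570 / 4991
R4 = 3577320 / 4991
R4 = 716.75 ohm

716.75 ohm


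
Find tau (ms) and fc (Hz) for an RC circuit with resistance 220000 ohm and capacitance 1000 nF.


Time constant: tau = R * C.
tau = 220000 * 1.00e-06 = 0.22 s
tau = 220.0 ms
Cutoff frequency: fc = 1 / (2*pi*R*C).
fc = 1 / (2*pi*0.22) = 0.72 Hz

tau = 220.0 ms, fc = 0.72 Hz


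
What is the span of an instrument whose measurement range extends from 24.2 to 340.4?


Span = upper range - lower range.
Span = 340.4 - (24.2)
Span = 316.2

316.2


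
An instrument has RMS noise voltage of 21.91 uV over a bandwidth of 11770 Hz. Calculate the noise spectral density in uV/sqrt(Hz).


Noise spectral density = Vrms / sqrt(BW).
NSD = 21.91 / sqrt(11770)
NSD = 21.91 / 108.4896
NSD = 0.202 uV/sqrt(Hz)

0.202 uV/sqrt(Hz)


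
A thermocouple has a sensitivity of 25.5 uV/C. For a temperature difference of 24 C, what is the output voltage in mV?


The thermocouple output V = sensitivity * dT.
V = 25.5 uV/C * 24 C
V = 612.0 uV
V = 0.612 mV

0.612 mV


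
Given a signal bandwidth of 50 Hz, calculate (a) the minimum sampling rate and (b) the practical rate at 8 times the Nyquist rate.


By Nyquist theorem, fs_min = 2 * fmax.
fs_min = 2 * 50 = 100 Hz
Practical rate = 8 * fs_min = 8 * 100 = 800 Hz

fs_min = 100 Hz, fs_practical = 800 Hz


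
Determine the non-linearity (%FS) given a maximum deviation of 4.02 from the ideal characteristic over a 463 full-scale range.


Linearity error = (max deviation / full scale) * 100%.
Linearity = (4.02 / 463) * 100
Linearity = 0.868 %FS

0.868 %FS


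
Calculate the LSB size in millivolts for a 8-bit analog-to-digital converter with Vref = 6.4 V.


The resolution (LSB) of an ADC is Vref / 2^n.
LSB = 6.4 / 2^8
LSB = 6.4 / 256
LSB = 0.025 V = 25.0 mV

25.0 mV


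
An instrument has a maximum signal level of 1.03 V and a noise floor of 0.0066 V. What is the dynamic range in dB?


Dynamic range = 20 * log10(Vmax / Vnoise).
DR = 20 * log10(1.03 / 0.0066)
DR = 20 * log10(156.06)
DR = 43.87 dB

43.87 dB


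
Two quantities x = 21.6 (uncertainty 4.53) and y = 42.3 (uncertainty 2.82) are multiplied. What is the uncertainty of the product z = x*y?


For a product z = x*y, the relative uncertainty is:
uz/z = sqrt((ux/x)^2 + (uy/y)^2)
Relative uncertainties: ux/x = 4.53/21.6 = 0.209722
uy/y = 2.82/42.3 = 0.066667
z = 21.6 * 42.3 = 913.7
uz = 913.7 * sqrt(0.209722^2 + 0.066667^2) = 201.067

201.067


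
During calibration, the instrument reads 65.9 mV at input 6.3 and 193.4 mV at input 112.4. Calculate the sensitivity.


Sensitivity = (y2 - y1) / (x2 - x1).
S = (193.4 - 65.9) / (112.4 - 6.3)
S = 127.5 / 106.1
S = 1.2017 mV/unit

1.2017 mV/unit


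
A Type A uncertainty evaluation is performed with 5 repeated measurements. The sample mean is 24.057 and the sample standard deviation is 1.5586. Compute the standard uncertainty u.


The standard uncertainty for Type A evaluation is u = s / sqrt(n).
u = 1.5586 / sqrt(5)
u = 1.5586 / 2.2361
u = 0.697

0.697


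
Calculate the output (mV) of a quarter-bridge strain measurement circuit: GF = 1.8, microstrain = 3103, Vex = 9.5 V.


Quarter bridge output: Vout = (GF * epsilon * Vex) / 4.
Vout = (1.8 * 3103e-6 * 9.5) / 4
Vout = 0.0530613 / 4 V
Vout = 0.01326532 V = 13.2653 mV

13.2653 mV


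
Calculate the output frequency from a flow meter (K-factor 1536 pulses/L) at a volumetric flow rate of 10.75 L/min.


Frequency = K * Q / 60 (converting L/min to L/s).
f = 1536 * 10.75 / 60
f = 16512.0 / 60
f = 275.2 Hz

275.2 Hz


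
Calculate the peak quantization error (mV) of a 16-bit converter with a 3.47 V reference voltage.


The maximum quantization error is +/- LSB/2.
LSB = Vref / 2^n = 3.47 / 65536 = 5.295e-05 V
Max error = LSB / 2 = 5.295e-05 / 2 = 2.647e-05 V
Max error = 0.0265 mV

0.0265 mV


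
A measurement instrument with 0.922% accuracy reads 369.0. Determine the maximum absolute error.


Absolute error = (accuracy% / 100) * reading.
Error = (0.922 / 100) * 369.0
Error = 0.00922 * 369.0
Error = 3.4022

3.4022


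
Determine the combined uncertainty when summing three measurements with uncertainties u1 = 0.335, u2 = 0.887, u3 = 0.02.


For a sum of independent quantities, uc = sqrt(u1^2 + u2^2 + u3^2).
uc = sqrt(0.335^2 + 0.887^2 + 0.02^2)
uc = sqrt(0.112225 + 0.786769 + 0.0004)
uc = 0.9484

0.9484


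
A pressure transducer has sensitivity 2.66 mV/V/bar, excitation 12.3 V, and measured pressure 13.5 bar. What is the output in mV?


Output = sensitivity * Vex * P.
Vout = 2.66 * 12.3 * 13.5
Vout = 32.718 * 13.5
Vout = 441.69 mV

441.69 mV


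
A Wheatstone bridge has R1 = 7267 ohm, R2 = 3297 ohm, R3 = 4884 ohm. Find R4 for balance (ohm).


At balance: R1*R4 = R2*R3, so R4 = R2*R3/R1.
R4 = 3297 * 4884 / 7267
R4 = 16102548 / 7267
R4 = 2215.85 ohm

2215.85 ohm


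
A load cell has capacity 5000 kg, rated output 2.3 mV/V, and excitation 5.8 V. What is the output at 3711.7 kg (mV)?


Vout = rated_output * Vex * (load / capacity).
Vout = 2.3 * 5.8 * (3711.7 / 5000)
Vout = 2.3 * 5.8 * 0.74234
Vout = 9.903 mV

9.903 mV


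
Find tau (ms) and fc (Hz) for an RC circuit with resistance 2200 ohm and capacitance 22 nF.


Time constant: tau = R * C.
tau = 2200 * 2.20e-08 = 4.84e-05 s
tau = 0.0484 ms
Cutoff frequency: fc = 1 / (2*pi*R*C).
fc = 1 / (2*pi*4.84e-05) = 3288.33 Hz

tau = 0.0484 ms, fc = 3288.33 Hz


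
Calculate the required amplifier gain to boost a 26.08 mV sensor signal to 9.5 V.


Gain = Vout / Vin (converting to same units).
G = 9.5 V / 26.08 mV
G = 9500.0 mV / 26.08 mV
G = 364.26

364.26


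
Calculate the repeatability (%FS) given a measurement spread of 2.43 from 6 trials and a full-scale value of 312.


Repeatability = (spread / full scale) * 100%.
R = (2.43 / 312) * 100
R = 0.779 %FS

0.779 %FS


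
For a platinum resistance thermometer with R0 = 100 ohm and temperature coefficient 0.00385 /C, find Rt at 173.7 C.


The RTD equation: Rt = R0 * (1 + alpha * T).
Rt = 100 * (1 + 0.00385 * 173.7)
Rt = 100 * (1 + 0.668745)
Rt = 100 * 1.668745
Rt = 166.874 ohm

166.874 ohm


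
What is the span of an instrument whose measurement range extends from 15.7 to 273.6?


Span = upper range - lower range.
Span = 273.6 - (15.7)
Span = 257.9

257.9


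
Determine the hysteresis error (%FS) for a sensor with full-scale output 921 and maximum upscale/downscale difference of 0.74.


Hysteresis = (max difference / full scale) * 100%.
H = (0.74 / 921) * 100
H = 0.08 %FS

0.08 %FS


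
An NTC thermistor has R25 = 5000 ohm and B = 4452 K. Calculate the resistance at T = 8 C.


NTC thermistor equation: Rt = R25 * exp(B * (1/T - 1/T25)).
T in Kelvin: 281.15 K, T25 = 298.15 K
1/T - 1/T25 = 1/281.15 - 1/298.15 = 0.0002028
B * (1/T - 1/T25) = 4452 * 0.0002028 = 0.9029
Rt = 5000 * exp(0.9029) = 12333.5 ohm

12333.5 ohm


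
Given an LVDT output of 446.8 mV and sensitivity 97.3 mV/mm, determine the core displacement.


Displacement = Vout / sensitivity.
d = 446.8 / 97.3
d = 4.592 mm

4.592 mm


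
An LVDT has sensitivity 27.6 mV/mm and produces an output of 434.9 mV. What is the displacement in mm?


Displacement = Vout / sensitivity.
d = 434.9 / 27.6
d = 15.757 mm

15.757 mm


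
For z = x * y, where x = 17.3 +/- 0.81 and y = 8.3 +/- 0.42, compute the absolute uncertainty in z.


For a product z = x*y, the relative uncertainty is:
uz/z = sqrt((ux/x)^2 + (uy/y)^2)
Relative uncertainties: ux/x = 0.81/17.3 = 0.046821
uy/y = 0.42/8.3 = 0.050602
z = 17.3 * 8.3 = 143.6
uz = 143.6 * sqrt(0.046821^2 + 0.050602^2) = 9.899

9.899


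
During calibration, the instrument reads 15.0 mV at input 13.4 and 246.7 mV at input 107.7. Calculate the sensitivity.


Sensitivity = (y2 - y1) / (x2 - x1).
S = (246.7 - 15.0) / (107.7 - 13.4)
S = 231.7 / 94.3
S = 2.4571 mV/unit

2.4571 mV/unit


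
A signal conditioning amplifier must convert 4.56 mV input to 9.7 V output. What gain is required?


Gain = Vout / Vin (converting to same units).
G = 9.7 V / 4.56 mV
G = 9700.0 mV / 4.56 mV
G = 2127.19

2127.19
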